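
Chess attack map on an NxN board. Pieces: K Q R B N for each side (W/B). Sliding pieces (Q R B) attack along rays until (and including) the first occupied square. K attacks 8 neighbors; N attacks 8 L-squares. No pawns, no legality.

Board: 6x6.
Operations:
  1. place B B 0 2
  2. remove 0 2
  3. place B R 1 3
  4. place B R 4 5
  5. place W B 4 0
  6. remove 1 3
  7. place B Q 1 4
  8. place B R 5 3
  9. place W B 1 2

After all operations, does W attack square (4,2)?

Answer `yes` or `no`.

Answer: no

Derivation:
Op 1: place BB@(0,2)
Op 2: remove (0,2)
Op 3: place BR@(1,3)
Op 4: place BR@(4,5)
Op 5: place WB@(4,0)
Op 6: remove (1,3)
Op 7: place BQ@(1,4)
Op 8: place BR@(5,3)
Op 9: place WB@(1,2)
Per-piece attacks for W:
  WB@(1,2): attacks (2,3) (3,4) (4,5) (2,1) (3,0) (0,3) (0,1) [ray(1,1) blocked at (4,5)]
  WB@(4,0): attacks (5,1) (3,1) (2,2) (1,3) (0,4)
W attacks (4,2): no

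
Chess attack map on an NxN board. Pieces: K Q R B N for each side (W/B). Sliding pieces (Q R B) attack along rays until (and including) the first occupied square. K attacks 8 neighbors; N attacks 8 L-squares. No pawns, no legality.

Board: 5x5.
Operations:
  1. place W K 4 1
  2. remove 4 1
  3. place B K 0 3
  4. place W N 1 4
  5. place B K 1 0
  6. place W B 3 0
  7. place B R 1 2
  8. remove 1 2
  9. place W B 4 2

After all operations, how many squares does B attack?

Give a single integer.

Op 1: place WK@(4,1)
Op 2: remove (4,1)
Op 3: place BK@(0,3)
Op 4: place WN@(1,4)
Op 5: place BK@(1,0)
Op 6: place WB@(3,0)
Op 7: place BR@(1,2)
Op 8: remove (1,2)
Op 9: place WB@(4,2)
Per-piece attacks for B:
  BK@(0,3): attacks (0,4) (0,2) (1,3) (1,4) (1,2)
  BK@(1,0): attacks (1,1) (2,0) (0,0) (2,1) (0,1)
Union (10 distinct): (0,0) (0,1) (0,2) (0,4) (1,1) (1,2) (1,3) (1,4) (2,0) (2,1)

Answer: 10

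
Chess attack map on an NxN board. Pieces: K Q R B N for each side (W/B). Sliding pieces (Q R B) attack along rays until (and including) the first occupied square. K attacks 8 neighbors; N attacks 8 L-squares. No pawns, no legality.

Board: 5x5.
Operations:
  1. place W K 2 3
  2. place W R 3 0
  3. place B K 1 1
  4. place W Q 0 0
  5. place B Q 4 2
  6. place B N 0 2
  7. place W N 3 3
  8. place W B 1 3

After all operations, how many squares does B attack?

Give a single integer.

Answer: 17

Derivation:
Op 1: place WK@(2,3)
Op 2: place WR@(3,0)
Op 3: place BK@(1,1)
Op 4: place WQ@(0,0)
Op 5: place BQ@(4,2)
Op 6: place BN@(0,2)
Op 7: place WN@(3,3)
Op 8: place WB@(1,3)
Per-piece attacks for B:
  BN@(0,2): attacks (1,4) (2,3) (1,0) (2,1)
  BK@(1,1): attacks (1,2) (1,0) (2,1) (0,1) (2,2) (2,0) (0,2) (0,0)
  BQ@(4,2): attacks (4,3) (4,4) (4,1) (4,0) (3,2) (2,2) (1,2) (0,2) (3,3) (3,1) (2,0) [ray(-1,0) blocked at (0,2); ray(-1,1) blocked at (3,3)]
Union (17 distinct): (0,0) (0,1) (0,2) (1,0) (1,2) (1,4) (2,0) (2,1) (2,2) (2,3) (3,1) (3,2) (3,3) (4,0) (4,1) (4,3) (4,4)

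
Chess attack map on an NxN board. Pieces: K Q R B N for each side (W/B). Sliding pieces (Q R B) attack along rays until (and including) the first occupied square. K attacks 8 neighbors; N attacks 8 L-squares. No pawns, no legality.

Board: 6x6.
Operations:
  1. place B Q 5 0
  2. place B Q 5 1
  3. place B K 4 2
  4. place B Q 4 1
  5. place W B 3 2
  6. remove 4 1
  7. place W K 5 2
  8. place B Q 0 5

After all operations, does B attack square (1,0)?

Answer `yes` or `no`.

Op 1: place BQ@(5,0)
Op 2: place BQ@(5,1)
Op 3: place BK@(4,2)
Op 4: place BQ@(4,1)
Op 5: place WB@(3,2)
Op 6: remove (4,1)
Op 7: place WK@(5,2)
Op 8: place BQ@(0,5)
Per-piece attacks for B:
  BQ@(0,5): attacks (0,4) (0,3) (0,2) (0,1) (0,0) (1,5) (2,5) (3,5) (4,5) (5,5) (1,4) (2,3) (3,2) [ray(1,-1) blocked at (3,2)]
  BK@(4,2): attacks (4,3) (4,1) (5,2) (3,2) (5,3) (5,1) (3,3) (3,1)
  BQ@(5,0): attacks (5,1) (4,0) (3,0) (2,0) (1,0) (0,0) (4,1) (3,2) [ray(0,1) blocked at (5,1); ray(-1,1) blocked at (3,2)]
  BQ@(5,1): attacks (5,2) (5,0) (4,1) (3,1) (2,1) (1,1) (0,1) (4,2) (4,0) [ray(0,1) blocked at (5,2); ray(0,-1) blocked at (5,0); ray(-1,1) blocked at (4,2)]
B attacks (1,0): yes

Answer: yes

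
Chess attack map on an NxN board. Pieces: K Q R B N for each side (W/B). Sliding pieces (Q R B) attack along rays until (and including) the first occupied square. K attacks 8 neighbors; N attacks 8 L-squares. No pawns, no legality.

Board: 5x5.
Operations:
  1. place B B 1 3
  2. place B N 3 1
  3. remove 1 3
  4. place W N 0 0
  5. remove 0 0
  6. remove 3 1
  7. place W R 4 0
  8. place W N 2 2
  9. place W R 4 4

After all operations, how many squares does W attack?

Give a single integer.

Op 1: place BB@(1,3)
Op 2: place BN@(3,1)
Op 3: remove (1,3)
Op 4: place WN@(0,0)
Op 5: remove (0,0)
Op 6: remove (3,1)
Op 7: place WR@(4,0)
Op 8: place WN@(2,2)
Op 9: place WR@(4,4)
Per-piece attacks for W:
  WN@(2,2): attacks (3,4) (4,3) (1,4) (0,3) (3,0) (4,1) (1,0) (0,1)
  WR@(4,0): attacks (4,1) (4,2) (4,3) (4,4) (3,0) (2,0) (1,0) (0,0) [ray(0,1) blocked at (4,4)]
  WR@(4,4): attacks (4,3) (4,2) (4,1) (4,0) (3,4) (2,4) (1,4) (0,4) [ray(0,-1) blocked at (4,0)]
Union (15 distinct): (0,0) (0,1) (0,3) (0,4) (1,0) (1,4) (2,0) (2,4) (3,0) (3,4) (4,0) (4,1) (4,2) (4,3) (4,4)

Answer: 15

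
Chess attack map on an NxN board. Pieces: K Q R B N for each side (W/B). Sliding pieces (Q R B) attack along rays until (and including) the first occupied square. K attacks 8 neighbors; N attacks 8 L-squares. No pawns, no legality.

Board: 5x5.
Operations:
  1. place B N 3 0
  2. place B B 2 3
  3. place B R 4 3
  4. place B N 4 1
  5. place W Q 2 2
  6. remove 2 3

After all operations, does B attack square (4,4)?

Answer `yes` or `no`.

Op 1: place BN@(3,0)
Op 2: place BB@(2,3)
Op 3: place BR@(4,3)
Op 4: place BN@(4,1)
Op 5: place WQ@(2,2)
Op 6: remove (2,3)
Per-piece attacks for B:
  BN@(3,0): attacks (4,2) (2,2) (1,1)
  BN@(4,1): attacks (3,3) (2,2) (2,0)
  BR@(4,3): attacks (4,4) (4,2) (4,1) (3,3) (2,3) (1,3) (0,3) [ray(0,-1) blocked at (4,1)]
B attacks (4,4): yes

Answer: yes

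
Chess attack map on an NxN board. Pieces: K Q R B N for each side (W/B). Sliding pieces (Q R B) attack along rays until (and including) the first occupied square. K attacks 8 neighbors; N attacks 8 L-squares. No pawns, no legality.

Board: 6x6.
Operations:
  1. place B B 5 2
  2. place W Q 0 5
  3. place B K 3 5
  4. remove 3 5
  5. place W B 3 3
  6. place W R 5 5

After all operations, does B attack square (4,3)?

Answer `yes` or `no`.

Op 1: place BB@(5,2)
Op 2: place WQ@(0,5)
Op 3: place BK@(3,5)
Op 4: remove (3,5)
Op 5: place WB@(3,3)
Op 6: place WR@(5,5)
Per-piece attacks for B:
  BB@(5,2): attacks (4,3) (3,4) (2,5) (4,1) (3,0)
B attacks (4,3): yes

Answer: yes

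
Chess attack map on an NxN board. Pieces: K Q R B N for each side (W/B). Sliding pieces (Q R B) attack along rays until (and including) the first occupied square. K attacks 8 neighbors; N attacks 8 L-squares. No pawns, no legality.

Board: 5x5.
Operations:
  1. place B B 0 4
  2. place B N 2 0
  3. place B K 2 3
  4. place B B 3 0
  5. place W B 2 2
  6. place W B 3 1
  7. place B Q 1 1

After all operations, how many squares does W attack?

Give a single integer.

Answer: 10

Derivation:
Op 1: place BB@(0,4)
Op 2: place BN@(2,0)
Op 3: place BK@(2,3)
Op 4: place BB@(3,0)
Op 5: place WB@(2,2)
Op 6: place WB@(3,1)
Op 7: place BQ@(1,1)
Per-piece attacks for W:
  WB@(2,2): attacks (3,3) (4,4) (3,1) (1,3) (0,4) (1,1) [ray(1,-1) blocked at (3,1); ray(-1,1) blocked at (0,4); ray(-1,-1) blocked at (1,1)]
  WB@(3,1): attacks (4,2) (4,0) (2,2) (2,0) [ray(-1,1) blocked at (2,2); ray(-1,-1) blocked at (2,0)]
Union (10 distinct): (0,4) (1,1) (1,3) (2,0) (2,2) (3,1) (3,3) (4,0) (4,2) (4,4)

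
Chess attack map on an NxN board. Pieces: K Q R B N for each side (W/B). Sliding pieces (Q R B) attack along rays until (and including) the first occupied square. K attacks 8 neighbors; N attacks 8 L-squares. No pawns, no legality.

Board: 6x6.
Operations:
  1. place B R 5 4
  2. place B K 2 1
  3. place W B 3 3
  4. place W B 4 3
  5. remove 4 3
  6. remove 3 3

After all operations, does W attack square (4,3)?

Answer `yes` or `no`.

Answer: no

Derivation:
Op 1: place BR@(5,4)
Op 2: place BK@(2,1)
Op 3: place WB@(3,3)
Op 4: place WB@(4,3)
Op 5: remove (4,3)
Op 6: remove (3,3)
Per-piece attacks for W:
W attacks (4,3): no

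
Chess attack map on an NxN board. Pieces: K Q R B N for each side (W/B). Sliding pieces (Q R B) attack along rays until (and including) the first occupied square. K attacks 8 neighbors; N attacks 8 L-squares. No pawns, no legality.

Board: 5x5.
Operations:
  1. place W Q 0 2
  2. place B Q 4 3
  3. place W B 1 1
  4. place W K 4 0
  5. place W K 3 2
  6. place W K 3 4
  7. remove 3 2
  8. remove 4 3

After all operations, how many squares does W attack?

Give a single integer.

Op 1: place WQ@(0,2)
Op 2: place BQ@(4,3)
Op 3: place WB@(1,1)
Op 4: place WK@(4,0)
Op 5: place WK@(3,2)
Op 6: place WK@(3,4)
Op 7: remove (3,2)
Op 8: remove (4,3)
Per-piece attacks for W:
  WQ@(0,2): attacks (0,3) (0,4) (0,1) (0,0) (1,2) (2,2) (3,2) (4,2) (1,3) (2,4) (1,1) [ray(1,-1) blocked at (1,1)]
  WB@(1,1): attacks (2,2) (3,3) (4,4) (2,0) (0,2) (0,0) [ray(-1,1) blocked at (0,2)]
  WK@(3,4): attacks (3,3) (4,4) (2,4) (4,3) (2,3)
  WK@(4,0): attacks (4,1) (3,0) (3,1)
Union (20 distinct): (0,0) (0,1) (0,2) (0,3) (0,4) (1,1) (1,2) (1,3) (2,0) (2,2) (2,3) (2,4) (3,0) (3,1) (3,2) (3,3) (4,1) (4,2) (4,3) (4,4)

Answer: 20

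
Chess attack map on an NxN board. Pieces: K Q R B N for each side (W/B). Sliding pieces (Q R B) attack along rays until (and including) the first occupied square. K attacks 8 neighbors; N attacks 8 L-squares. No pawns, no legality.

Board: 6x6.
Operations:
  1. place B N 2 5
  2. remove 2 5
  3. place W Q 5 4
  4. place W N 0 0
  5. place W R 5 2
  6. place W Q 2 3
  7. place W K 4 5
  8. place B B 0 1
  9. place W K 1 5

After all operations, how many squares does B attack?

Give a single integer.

Answer: 3

Derivation:
Op 1: place BN@(2,5)
Op 2: remove (2,5)
Op 3: place WQ@(5,4)
Op 4: place WN@(0,0)
Op 5: place WR@(5,2)
Op 6: place WQ@(2,3)
Op 7: place WK@(4,5)
Op 8: place BB@(0,1)
Op 9: place WK@(1,5)
Per-piece attacks for B:
  BB@(0,1): attacks (1,2) (2,3) (1,0) [ray(1,1) blocked at (2,3)]
Union (3 distinct): (1,0) (1,2) (2,3)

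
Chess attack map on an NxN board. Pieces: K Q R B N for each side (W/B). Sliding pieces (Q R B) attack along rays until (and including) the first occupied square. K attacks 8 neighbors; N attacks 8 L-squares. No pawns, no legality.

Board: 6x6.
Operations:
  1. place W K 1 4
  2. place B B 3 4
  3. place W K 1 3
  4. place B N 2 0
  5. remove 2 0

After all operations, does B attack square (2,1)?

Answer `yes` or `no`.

Op 1: place WK@(1,4)
Op 2: place BB@(3,4)
Op 3: place WK@(1,3)
Op 4: place BN@(2,0)
Op 5: remove (2,0)
Per-piece attacks for B:
  BB@(3,4): attacks (4,5) (4,3) (5,2) (2,5) (2,3) (1,2) (0,1)
B attacks (2,1): no

Answer: no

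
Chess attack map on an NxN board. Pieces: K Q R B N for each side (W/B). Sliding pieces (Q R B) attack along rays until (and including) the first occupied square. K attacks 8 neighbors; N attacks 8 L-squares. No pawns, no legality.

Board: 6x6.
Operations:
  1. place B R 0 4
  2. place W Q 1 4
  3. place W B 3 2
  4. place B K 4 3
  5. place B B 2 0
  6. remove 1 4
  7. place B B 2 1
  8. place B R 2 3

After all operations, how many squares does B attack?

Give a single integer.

Answer: 25

Derivation:
Op 1: place BR@(0,4)
Op 2: place WQ@(1,4)
Op 3: place WB@(3,2)
Op 4: place BK@(4,3)
Op 5: place BB@(2,0)
Op 6: remove (1,4)
Op 7: place BB@(2,1)
Op 8: place BR@(2,3)
Per-piece attacks for B:
  BR@(0,4): attacks (0,5) (0,3) (0,2) (0,1) (0,0) (1,4) (2,4) (3,4) (4,4) (5,4)
  BB@(2,0): attacks (3,1) (4,2) (5,3) (1,1) (0,2)
  BB@(2,1): attacks (3,2) (3,0) (1,2) (0,3) (1,0) [ray(1,1) blocked at (3,2)]
  BR@(2,3): attacks (2,4) (2,5) (2,2) (2,1) (3,3) (4,3) (1,3) (0,3) [ray(0,-1) blocked at (2,1); ray(1,0) blocked at (4,3)]
  BK@(4,3): attacks (4,4) (4,2) (5,3) (3,3) (5,4) (5,2) (3,4) (3,2)
Union (25 distinct): (0,0) (0,1) (0,2) (0,3) (0,5) (1,0) (1,1) (1,2) (1,3) (1,4) (2,1) (2,2) (2,4) (2,5) (3,0) (3,1) (3,2) (3,3) (3,4) (4,2) (4,3) (4,4) (5,2) (5,3) (5,4)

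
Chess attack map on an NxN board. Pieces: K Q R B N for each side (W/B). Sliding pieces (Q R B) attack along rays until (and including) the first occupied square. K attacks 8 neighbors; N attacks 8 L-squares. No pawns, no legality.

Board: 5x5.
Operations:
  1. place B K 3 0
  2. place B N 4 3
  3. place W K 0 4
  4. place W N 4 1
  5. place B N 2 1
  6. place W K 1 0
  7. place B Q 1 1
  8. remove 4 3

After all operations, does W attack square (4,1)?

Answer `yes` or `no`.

Answer: no

Derivation:
Op 1: place BK@(3,0)
Op 2: place BN@(4,3)
Op 3: place WK@(0,4)
Op 4: place WN@(4,1)
Op 5: place BN@(2,1)
Op 6: place WK@(1,0)
Op 7: place BQ@(1,1)
Op 8: remove (4,3)
Per-piece attacks for W:
  WK@(0,4): attacks (0,3) (1,4) (1,3)
  WK@(1,0): attacks (1,1) (2,0) (0,0) (2,1) (0,1)
  WN@(4,1): attacks (3,3) (2,2) (2,0)
W attacks (4,1): no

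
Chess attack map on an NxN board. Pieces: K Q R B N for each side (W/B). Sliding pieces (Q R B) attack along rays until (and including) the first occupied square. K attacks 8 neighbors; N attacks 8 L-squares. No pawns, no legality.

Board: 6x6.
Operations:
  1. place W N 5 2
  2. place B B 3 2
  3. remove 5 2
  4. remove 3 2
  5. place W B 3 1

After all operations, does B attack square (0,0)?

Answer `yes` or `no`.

Op 1: place WN@(5,2)
Op 2: place BB@(3,2)
Op 3: remove (5,2)
Op 4: remove (3,2)
Op 5: place WB@(3,1)
Per-piece attacks for B:
B attacks (0,0): no

Answer: no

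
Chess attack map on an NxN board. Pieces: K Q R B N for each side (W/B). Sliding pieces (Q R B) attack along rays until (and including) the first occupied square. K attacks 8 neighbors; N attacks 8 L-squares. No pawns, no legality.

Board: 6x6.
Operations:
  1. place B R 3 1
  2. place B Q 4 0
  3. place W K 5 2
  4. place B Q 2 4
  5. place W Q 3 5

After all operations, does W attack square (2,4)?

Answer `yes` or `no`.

Answer: yes

Derivation:
Op 1: place BR@(3,1)
Op 2: place BQ@(4,0)
Op 3: place WK@(5,2)
Op 4: place BQ@(2,4)
Op 5: place WQ@(3,5)
Per-piece attacks for W:
  WQ@(3,5): attacks (3,4) (3,3) (3,2) (3,1) (4,5) (5,5) (2,5) (1,5) (0,5) (4,4) (5,3) (2,4) [ray(0,-1) blocked at (3,1); ray(-1,-1) blocked at (2,4)]
  WK@(5,2): attacks (5,3) (5,1) (4,2) (4,3) (4,1)
W attacks (2,4): yes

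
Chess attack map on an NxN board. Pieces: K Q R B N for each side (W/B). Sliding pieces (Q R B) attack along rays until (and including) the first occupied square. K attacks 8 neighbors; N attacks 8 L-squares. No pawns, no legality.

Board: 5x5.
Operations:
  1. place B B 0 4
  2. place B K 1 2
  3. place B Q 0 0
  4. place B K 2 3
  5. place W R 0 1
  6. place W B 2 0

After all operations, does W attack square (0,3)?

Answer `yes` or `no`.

Answer: yes

Derivation:
Op 1: place BB@(0,4)
Op 2: place BK@(1,2)
Op 3: place BQ@(0,0)
Op 4: place BK@(2,3)
Op 5: place WR@(0,1)
Op 6: place WB@(2,0)
Per-piece attacks for W:
  WR@(0,1): attacks (0,2) (0,3) (0,4) (0,0) (1,1) (2,1) (3,1) (4,1) [ray(0,1) blocked at (0,4); ray(0,-1) blocked at (0,0)]
  WB@(2,0): attacks (3,1) (4,2) (1,1) (0,2)
W attacks (0,3): yes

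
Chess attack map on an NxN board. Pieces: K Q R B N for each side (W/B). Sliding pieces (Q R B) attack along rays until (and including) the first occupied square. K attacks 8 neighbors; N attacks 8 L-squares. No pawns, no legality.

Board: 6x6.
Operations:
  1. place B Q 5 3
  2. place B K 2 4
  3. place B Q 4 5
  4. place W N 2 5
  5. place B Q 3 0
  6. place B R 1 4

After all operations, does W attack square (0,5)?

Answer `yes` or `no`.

Answer: no

Derivation:
Op 1: place BQ@(5,3)
Op 2: place BK@(2,4)
Op 3: place BQ@(4,5)
Op 4: place WN@(2,5)
Op 5: place BQ@(3,0)
Op 6: place BR@(1,4)
Per-piece attacks for W:
  WN@(2,5): attacks (3,3) (4,4) (1,3) (0,4)
W attacks (0,5): no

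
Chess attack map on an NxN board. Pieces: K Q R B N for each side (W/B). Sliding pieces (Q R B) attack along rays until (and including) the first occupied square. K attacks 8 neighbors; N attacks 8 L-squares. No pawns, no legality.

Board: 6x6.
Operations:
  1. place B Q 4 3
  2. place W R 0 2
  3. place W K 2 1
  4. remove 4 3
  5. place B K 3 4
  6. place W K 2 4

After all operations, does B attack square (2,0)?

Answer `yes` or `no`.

Op 1: place BQ@(4,3)
Op 2: place WR@(0,2)
Op 3: place WK@(2,1)
Op 4: remove (4,3)
Op 5: place BK@(3,4)
Op 6: place WK@(2,4)
Per-piece attacks for B:
  BK@(3,4): attacks (3,5) (3,3) (4,4) (2,4) (4,5) (4,3) (2,5) (2,3)
B attacks (2,0): no

Answer: no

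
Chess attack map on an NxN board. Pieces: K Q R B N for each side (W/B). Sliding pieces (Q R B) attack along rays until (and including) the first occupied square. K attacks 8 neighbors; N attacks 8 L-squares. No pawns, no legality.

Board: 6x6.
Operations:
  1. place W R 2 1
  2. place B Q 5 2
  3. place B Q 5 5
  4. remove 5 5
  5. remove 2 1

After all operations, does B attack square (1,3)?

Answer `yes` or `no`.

Op 1: place WR@(2,1)
Op 2: place BQ@(5,2)
Op 3: place BQ@(5,5)
Op 4: remove (5,5)
Op 5: remove (2,1)
Per-piece attacks for B:
  BQ@(5,2): attacks (5,3) (5,4) (5,5) (5,1) (5,0) (4,2) (3,2) (2,2) (1,2) (0,2) (4,3) (3,4) (2,5) (4,1) (3,0)
B attacks (1,3): no

Answer: no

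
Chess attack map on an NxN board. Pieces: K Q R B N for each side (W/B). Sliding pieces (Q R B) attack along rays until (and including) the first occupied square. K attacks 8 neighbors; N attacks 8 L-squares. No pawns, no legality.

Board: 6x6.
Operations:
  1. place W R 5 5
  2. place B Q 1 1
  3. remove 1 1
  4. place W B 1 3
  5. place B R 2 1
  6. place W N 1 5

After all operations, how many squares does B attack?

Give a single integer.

Op 1: place WR@(5,5)
Op 2: place BQ@(1,1)
Op 3: remove (1,1)
Op 4: place WB@(1,3)
Op 5: place BR@(2,1)
Op 6: place WN@(1,5)
Per-piece attacks for B:
  BR@(2,1): attacks (2,2) (2,3) (2,4) (2,5) (2,0) (3,1) (4,1) (5,1) (1,1) (0,1)
Union (10 distinct): (0,1) (1,1) (2,0) (2,2) (2,3) (2,4) (2,5) (3,1) (4,1) (5,1)

Answer: 10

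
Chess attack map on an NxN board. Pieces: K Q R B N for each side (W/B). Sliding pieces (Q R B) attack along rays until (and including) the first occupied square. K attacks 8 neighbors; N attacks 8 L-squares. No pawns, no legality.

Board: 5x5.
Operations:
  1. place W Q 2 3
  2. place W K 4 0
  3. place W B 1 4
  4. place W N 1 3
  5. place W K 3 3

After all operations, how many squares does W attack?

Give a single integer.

Op 1: place WQ@(2,3)
Op 2: place WK@(4,0)
Op 3: place WB@(1,4)
Op 4: place WN@(1,3)
Op 5: place WK@(3,3)
Per-piece attacks for W:
  WN@(1,3): attacks (3,4) (2,1) (3,2) (0,1)
  WB@(1,4): attacks (2,3) (0,3) [ray(1,-1) blocked at (2,3)]
  WQ@(2,3): attacks (2,4) (2,2) (2,1) (2,0) (3,3) (1,3) (3,4) (3,2) (4,1) (1,4) (1,2) (0,1) [ray(1,0) blocked at (3,3); ray(-1,0) blocked at (1,3); ray(-1,1) blocked at (1,4)]
  WK@(3,3): attacks (3,4) (3,2) (4,3) (2,3) (4,4) (4,2) (2,4) (2,2)
  WK@(4,0): attacks (4,1) (3,0) (3,1)
Union (19 distinct): (0,1) (0,3) (1,2) (1,3) (1,4) (2,0) (2,1) (2,2) (2,3) (2,4) (3,0) (3,1) (3,2) (3,3) (3,4) (4,1) (4,2) (4,3) (4,4)

Answer: 19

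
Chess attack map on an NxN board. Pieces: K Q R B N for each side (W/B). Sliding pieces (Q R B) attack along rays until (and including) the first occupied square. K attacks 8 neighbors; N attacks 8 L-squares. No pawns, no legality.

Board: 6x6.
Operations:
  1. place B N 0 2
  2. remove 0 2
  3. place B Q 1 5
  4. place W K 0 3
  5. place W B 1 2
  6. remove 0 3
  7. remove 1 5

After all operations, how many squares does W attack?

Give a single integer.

Answer: 7

Derivation:
Op 1: place BN@(0,2)
Op 2: remove (0,2)
Op 3: place BQ@(1,5)
Op 4: place WK@(0,3)
Op 5: place WB@(1,2)
Op 6: remove (0,3)
Op 7: remove (1,5)
Per-piece attacks for W:
  WB@(1,2): attacks (2,3) (3,4) (4,5) (2,1) (3,0) (0,3) (0,1)
Union (7 distinct): (0,1) (0,3) (2,1) (2,3) (3,0) (3,4) (4,5)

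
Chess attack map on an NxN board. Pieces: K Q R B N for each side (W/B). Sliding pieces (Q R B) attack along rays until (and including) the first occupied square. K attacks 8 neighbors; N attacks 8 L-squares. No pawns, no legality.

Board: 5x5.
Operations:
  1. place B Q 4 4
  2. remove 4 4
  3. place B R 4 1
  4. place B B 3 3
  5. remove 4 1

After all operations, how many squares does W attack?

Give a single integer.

Answer: 0

Derivation:
Op 1: place BQ@(4,4)
Op 2: remove (4,4)
Op 3: place BR@(4,1)
Op 4: place BB@(3,3)
Op 5: remove (4,1)
Per-piece attacks for W:
Union (0 distinct): (none)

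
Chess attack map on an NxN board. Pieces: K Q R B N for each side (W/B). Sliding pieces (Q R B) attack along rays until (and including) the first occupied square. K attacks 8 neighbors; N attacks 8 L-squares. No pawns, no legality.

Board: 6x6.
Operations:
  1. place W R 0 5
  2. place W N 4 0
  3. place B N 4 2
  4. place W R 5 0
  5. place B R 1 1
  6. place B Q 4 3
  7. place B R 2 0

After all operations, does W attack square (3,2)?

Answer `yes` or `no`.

Answer: yes

Derivation:
Op 1: place WR@(0,5)
Op 2: place WN@(4,0)
Op 3: place BN@(4,2)
Op 4: place WR@(5,0)
Op 5: place BR@(1,1)
Op 6: place BQ@(4,3)
Op 7: place BR@(2,0)
Per-piece attacks for W:
  WR@(0,5): attacks (0,4) (0,3) (0,2) (0,1) (0,0) (1,5) (2,5) (3,5) (4,5) (5,5)
  WN@(4,0): attacks (5,2) (3,2) (2,1)
  WR@(5,0): attacks (5,1) (5,2) (5,3) (5,4) (5,5) (4,0) [ray(-1,0) blocked at (4,0)]
W attacks (3,2): yes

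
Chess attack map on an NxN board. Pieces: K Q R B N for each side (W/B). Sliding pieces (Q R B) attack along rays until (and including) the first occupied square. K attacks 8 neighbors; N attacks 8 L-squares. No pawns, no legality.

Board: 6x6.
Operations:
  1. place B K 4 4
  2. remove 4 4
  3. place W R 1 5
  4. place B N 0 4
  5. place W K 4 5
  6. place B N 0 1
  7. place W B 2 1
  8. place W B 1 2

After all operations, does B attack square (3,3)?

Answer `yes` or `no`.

Op 1: place BK@(4,4)
Op 2: remove (4,4)
Op 3: place WR@(1,5)
Op 4: place BN@(0,4)
Op 5: place WK@(4,5)
Op 6: place BN@(0,1)
Op 7: place WB@(2,1)
Op 8: place WB@(1,2)
Per-piece attacks for B:
  BN@(0,1): attacks (1,3) (2,2) (2,0)
  BN@(0,4): attacks (2,5) (1,2) (2,3)
B attacks (3,3): no

Answer: no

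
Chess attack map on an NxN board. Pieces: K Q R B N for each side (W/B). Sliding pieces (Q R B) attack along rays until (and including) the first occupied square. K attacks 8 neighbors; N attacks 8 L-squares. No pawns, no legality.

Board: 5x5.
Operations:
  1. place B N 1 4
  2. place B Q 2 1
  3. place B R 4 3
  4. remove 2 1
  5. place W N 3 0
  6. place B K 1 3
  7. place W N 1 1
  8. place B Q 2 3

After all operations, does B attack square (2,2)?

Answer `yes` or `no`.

Op 1: place BN@(1,4)
Op 2: place BQ@(2,1)
Op 3: place BR@(4,3)
Op 4: remove (2,1)
Op 5: place WN@(3,0)
Op 6: place BK@(1,3)
Op 7: place WN@(1,1)
Op 8: place BQ@(2,3)
Per-piece attacks for B:
  BK@(1,3): attacks (1,4) (1,2) (2,3) (0,3) (2,4) (2,2) (0,4) (0,2)
  BN@(1,4): attacks (2,2) (3,3) (0,2)
  BQ@(2,3): attacks (2,4) (2,2) (2,1) (2,0) (3,3) (4,3) (1,3) (3,4) (3,2) (4,1) (1,4) (1,2) (0,1) [ray(1,0) blocked at (4,3); ray(-1,0) blocked at (1,3); ray(-1,1) blocked at (1,4)]
  BR@(4,3): attacks (4,4) (4,2) (4,1) (4,0) (3,3) (2,3) [ray(-1,0) blocked at (2,3)]
B attacks (2,2): yes

Answer: yes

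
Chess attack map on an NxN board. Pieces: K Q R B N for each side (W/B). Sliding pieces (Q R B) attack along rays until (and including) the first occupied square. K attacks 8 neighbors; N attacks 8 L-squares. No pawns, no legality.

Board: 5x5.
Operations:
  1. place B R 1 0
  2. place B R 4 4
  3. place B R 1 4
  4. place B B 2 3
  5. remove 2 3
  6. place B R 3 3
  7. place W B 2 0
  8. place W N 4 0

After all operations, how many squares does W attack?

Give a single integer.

Op 1: place BR@(1,0)
Op 2: place BR@(4,4)
Op 3: place BR@(1,4)
Op 4: place BB@(2,3)
Op 5: remove (2,3)
Op 6: place BR@(3,3)
Op 7: place WB@(2,0)
Op 8: place WN@(4,0)
Per-piece attacks for W:
  WB@(2,0): attacks (3,1) (4,2) (1,1) (0,2)
  WN@(4,0): attacks (3,2) (2,1)
Union (6 distinct): (0,2) (1,1) (2,1) (3,1) (3,2) (4,2)

Answer: 6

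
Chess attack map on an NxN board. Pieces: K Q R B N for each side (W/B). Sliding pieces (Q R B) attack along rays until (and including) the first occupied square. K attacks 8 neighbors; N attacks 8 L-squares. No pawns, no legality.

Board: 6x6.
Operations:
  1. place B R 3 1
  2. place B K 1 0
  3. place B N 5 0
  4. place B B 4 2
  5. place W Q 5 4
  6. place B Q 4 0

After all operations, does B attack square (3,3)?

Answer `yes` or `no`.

Op 1: place BR@(3,1)
Op 2: place BK@(1,0)
Op 3: place BN@(5,0)
Op 4: place BB@(4,2)
Op 5: place WQ@(5,4)
Op 6: place BQ@(4,0)
Per-piece attacks for B:
  BK@(1,0): attacks (1,1) (2,0) (0,0) (2,1) (0,1)
  BR@(3,1): attacks (3,2) (3,3) (3,4) (3,5) (3,0) (4,1) (5,1) (2,1) (1,1) (0,1)
  BQ@(4,0): attacks (4,1) (4,2) (5,0) (3,0) (2,0) (1,0) (5,1) (3,1) [ray(0,1) blocked at (4,2); ray(1,0) blocked at (5,0); ray(-1,0) blocked at (1,0); ray(-1,1) blocked at (3,1)]
  BB@(4,2): attacks (5,3) (5,1) (3,3) (2,4) (1,5) (3,1) [ray(-1,-1) blocked at (3,1)]
  BN@(5,0): attacks (4,2) (3,1)
B attacks (3,3): yes

Answer: yes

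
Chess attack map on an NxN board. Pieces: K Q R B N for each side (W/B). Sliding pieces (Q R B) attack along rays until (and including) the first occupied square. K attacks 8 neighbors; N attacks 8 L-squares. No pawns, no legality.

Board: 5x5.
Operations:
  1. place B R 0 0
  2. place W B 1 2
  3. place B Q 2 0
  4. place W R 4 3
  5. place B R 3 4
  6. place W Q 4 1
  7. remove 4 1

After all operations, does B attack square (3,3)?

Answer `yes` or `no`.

Op 1: place BR@(0,0)
Op 2: place WB@(1,2)
Op 3: place BQ@(2,0)
Op 4: place WR@(4,3)
Op 5: place BR@(3,4)
Op 6: place WQ@(4,1)
Op 7: remove (4,1)
Per-piece attacks for B:
  BR@(0,0): attacks (0,1) (0,2) (0,3) (0,4) (1,0) (2,0) [ray(1,0) blocked at (2,0)]
  BQ@(2,0): attacks (2,1) (2,2) (2,3) (2,4) (3,0) (4,0) (1,0) (0,0) (3,1) (4,2) (1,1) (0,2) [ray(-1,0) blocked at (0,0)]
  BR@(3,4): attacks (3,3) (3,2) (3,1) (3,0) (4,4) (2,4) (1,4) (0,4)
B attacks (3,3): yes

Answer: yes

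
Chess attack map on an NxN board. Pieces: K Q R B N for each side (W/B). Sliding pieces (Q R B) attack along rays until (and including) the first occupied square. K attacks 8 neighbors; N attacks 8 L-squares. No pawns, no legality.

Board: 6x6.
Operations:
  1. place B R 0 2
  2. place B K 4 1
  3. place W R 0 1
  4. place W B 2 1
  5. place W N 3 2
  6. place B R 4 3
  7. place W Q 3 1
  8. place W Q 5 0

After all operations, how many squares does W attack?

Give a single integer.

Answer: 23

Derivation:
Op 1: place BR@(0,2)
Op 2: place BK@(4,1)
Op 3: place WR@(0,1)
Op 4: place WB@(2,1)
Op 5: place WN@(3,2)
Op 6: place BR@(4,3)
Op 7: place WQ@(3,1)
Op 8: place WQ@(5,0)
Per-piece attacks for W:
  WR@(0,1): attacks (0,2) (0,0) (1,1) (2,1) [ray(0,1) blocked at (0,2); ray(1,0) blocked at (2,1)]
  WB@(2,1): attacks (3,2) (3,0) (1,2) (0,3) (1,0) [ray(1,1) blocked at (3,2)]
  WQ@(3,1): attacks (3,2) (3,0) (4,1) (2,1) (4,2) (5,3) (4,0) (2,2) (1,3) (0,4) (2,0) [ray(0,1) blocked at (3,2); ray(1,0) blocked at (4,1); ray(-1,0) blocked at (2,1)]
  WN@(3,2): attacks (4,4) (5,3) (2,4) (1,3) (4,0) (5,1) (2,0) (1,1)
  WQ@(5,0): attacks (5,1) (5,2) (5,3) (5,4) (5,5) (4,0) (3,0) (2,0) (1,0) (0,0) (4,1) [ray(-1,1) blocked at (4,1)]
Union (23 distinct): (0,0) (0,2) (0,3) (0,4) (1,0) (1,1) (1,2) (1,3) (2,0) (2,1) (2,2) (2,4) (3,0) (3,2) (4,0) (4,1) (4,2) (4,4) (5,1) (5,2) (5,3) (5,4) (5,5)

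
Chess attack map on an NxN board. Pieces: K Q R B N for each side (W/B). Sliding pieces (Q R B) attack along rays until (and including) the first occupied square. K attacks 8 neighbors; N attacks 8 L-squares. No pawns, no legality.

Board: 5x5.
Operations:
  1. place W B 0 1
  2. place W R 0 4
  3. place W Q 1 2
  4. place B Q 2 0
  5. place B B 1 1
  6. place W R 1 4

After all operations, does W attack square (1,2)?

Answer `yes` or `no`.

Answer: yes

Derivation:
Op 1: place WB@(0,1)
Op 2: place WR@(0,4)
Op 3: place WQ@(1,2)
Op 4: place BQ@(2,0)
Op 5: place BB@(1,1)
Op 6: place WR@(1,4)
Per-piece attacks for W:
  WB@(0,1): attacks (1,2) (1,0) [ray(1,1) blocked at (1,2)]
  WR@(0,4): attacks (0,3) (0,2) (0,1) (1,4) [ray(0,-1) blocked at (0,1); ray(1,0) blocked at (1,4)]
  WQ@(1,2): attacks (1,3) (1,4) (1,1) (2,2) (3,2) (4,2) (0,2) (2,3) (3,4) (2,1) (3,0) (0,3) (0,1) [ray(0,1) blocked at (1,4); ray(0,-1) blocked at (1,1); ray(-1,-1) blocked at (0,1)]
  WR@(1,4): attacks (1,3) (1,2) (2,4) (3,4) (4,4) (0,4) [ray(0,-1) blocked at (1,2); ray(-1,0) blocked at (0,4)]
W attacks (1,2): yes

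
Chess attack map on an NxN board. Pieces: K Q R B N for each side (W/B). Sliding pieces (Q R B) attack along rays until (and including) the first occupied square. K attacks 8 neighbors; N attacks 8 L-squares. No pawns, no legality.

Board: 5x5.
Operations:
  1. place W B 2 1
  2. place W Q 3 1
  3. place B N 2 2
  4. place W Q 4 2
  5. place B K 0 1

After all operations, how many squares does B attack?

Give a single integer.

Op 1: place WB@(2,1)
Op 2: place WQ@(3,1)
Op 3: place BN@(2,2)
Op 4: place WQ@(4,2)
Op 5: place BK@(0,1)
Per-piece attacks for B:
  BK@(0,1): attacks (0,2) (0,0) (1,1) (1,2) (1,0)
  BN@(2,2): attacks (3,4) (4,3) (1,4) (0,3) (3,0) (4,1) (1,0) (0,1)
Union (12 distinct): (0,0) (0,1) (0,2) (0,3) (1,0) (1,1) (1,2) (1,4) (3,0) (3,4) (4,1) (4,3)

Answer: 12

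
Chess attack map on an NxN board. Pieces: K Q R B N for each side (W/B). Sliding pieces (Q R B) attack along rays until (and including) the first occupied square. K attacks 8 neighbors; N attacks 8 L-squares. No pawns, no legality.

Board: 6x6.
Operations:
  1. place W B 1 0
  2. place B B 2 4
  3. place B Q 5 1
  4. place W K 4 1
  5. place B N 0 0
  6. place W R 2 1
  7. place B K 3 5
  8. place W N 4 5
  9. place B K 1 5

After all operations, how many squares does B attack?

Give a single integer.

Op 1: place WB@(1,0)
Op 2: place BB@(2,4)
Op 3: place BQ@(5,1)
Op 4: place WK@(4,1)
Op 5: place BN@(0,0)
Op 6: place WR@(2,1)
Op 7: place BK@(3,5)
Op 8: place WN@(4,5)
Op 9: place BK@(1,5)
Per-piece attacks for B:
  BN@(0,0): attacks (1,2) (2,1)
  BK@(1,5): attacks (1,4) (2,5) (0,5) (2,4) (0,4)
  BB@(2,4): attacks (3,5) (3,3) (4,2) (5,1) (1,5) (1,3) (0,2) [ray(1,1) blocked at (3,5); ray(1,-1) blocked at (5,1); ray(-1,1) blocked at (1,5)]
  BK@(3,5): attacks (3,4) (4,5) (2,5) (4,4) (2,4)
  BQ@(5,1): attacks (5,2) (5,3) (5,4) (5,5) (5,0) (4,1) (4,2) (3,3) (2,4) (4,0) [ray(-1,0) blocked at (4,1); ray(-1,1) blocked at (2,4)]
Union (24 distinct): (0,2) (0,4) (0,5) (1,2) (1,3) (1,4) (1,5) (2,1) (2,4) (2,5) (3,3) (3,4) (3,5) (4,0) (4,1) (4,2) (4,4) (4,5) (5,0) (5,1) (5,2) (5,3) (5,4) (5,5)

Answer: 24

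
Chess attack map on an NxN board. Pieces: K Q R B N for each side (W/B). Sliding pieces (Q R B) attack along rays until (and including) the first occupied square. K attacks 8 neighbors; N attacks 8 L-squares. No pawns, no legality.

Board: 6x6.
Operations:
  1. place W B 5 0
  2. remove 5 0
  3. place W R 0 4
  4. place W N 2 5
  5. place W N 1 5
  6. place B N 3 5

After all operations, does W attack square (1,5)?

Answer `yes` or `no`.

Answer: no

Derivation:
Op 1: place WB@(5,0)
Op 2: remove (5,0)
Op 3: place WR@(0,4)
Op 4: place WN@(2,5)
Op 5: place WN@(1,5)
Op 6: place BN@(3,5)
Per-piece attacks for W:
  WR@(0,4): attacks (0,5) (0,3) (0,2) (0,1) (0,0) (1,4) (2,4) (3,4) (4,4) (5,4)
  WN@(1,5): attacks (2,3) (3,4) (0,3)
  WN@(2,5): attacks (3,3) (4,4) (1,3) (0,4)
W attacks (1,5): no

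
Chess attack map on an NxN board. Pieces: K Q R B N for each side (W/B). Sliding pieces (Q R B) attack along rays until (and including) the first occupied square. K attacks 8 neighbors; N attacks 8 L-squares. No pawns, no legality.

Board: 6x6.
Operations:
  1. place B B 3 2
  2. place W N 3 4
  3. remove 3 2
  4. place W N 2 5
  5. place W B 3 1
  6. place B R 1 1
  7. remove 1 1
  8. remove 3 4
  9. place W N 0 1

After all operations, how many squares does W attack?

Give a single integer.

Op 1: place BB@(3,2)
Op 2: place WN@(3,4)
Op 3: remove (3,2)
Op 4: place WN@(2,5)
Op 5: place WB@(3,1)
Op 6: place BR@(1,1)
Op 7: remove (1,1)
Op 8: remove (3,4)
Op 9: place WN@(0,1)
Per-piece attacks for W:
  WN@(0,1): attacks (1,3) (2,2) (2,0)
  WN@(2,5): attacks (3,3) (4,4) (1,3) (0,4)
  WB@(3,1): attacks (4,2) (5,3) (4,0) (2,2) (1,3) (0,4) (2,0)
Union (9 distinct): (0,4) (1,3) (2,0) (2,2) (3,3) (4,0) (4,2) (4,4) (5,3)

Answer: 9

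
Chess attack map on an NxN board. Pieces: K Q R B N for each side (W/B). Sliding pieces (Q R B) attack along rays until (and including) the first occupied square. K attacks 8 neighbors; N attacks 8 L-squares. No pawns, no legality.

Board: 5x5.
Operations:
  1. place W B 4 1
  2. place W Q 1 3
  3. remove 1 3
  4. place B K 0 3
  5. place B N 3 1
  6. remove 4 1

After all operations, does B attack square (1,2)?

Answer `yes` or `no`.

Answer: yes

Derivation:
Op 1: place WB@(4,1)
Op 2: place WQ@(1,3)
Op 3: remove (1,3)
Op 4: place BK@(0,3)
Op 5: place BN@(3,1)
Op 6: remove (4,1)
Per-piece attacks for B:
  BK@(0,3): attacks (0,4) (0,2) (1,3) (1,4) (1,2)
  BN@(3,1): attacks (4,3) (2,3) (1,2) (1,0)
B attacks (1,2): yes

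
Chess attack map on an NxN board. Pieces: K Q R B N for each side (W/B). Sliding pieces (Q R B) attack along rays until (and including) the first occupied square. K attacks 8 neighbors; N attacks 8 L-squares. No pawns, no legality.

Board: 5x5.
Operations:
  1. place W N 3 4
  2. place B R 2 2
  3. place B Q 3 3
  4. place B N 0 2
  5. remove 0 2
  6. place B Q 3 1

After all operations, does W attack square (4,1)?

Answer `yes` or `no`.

Answer: no

Derivation:
Op 1: place WN@(3,4)
Op 2: place BR@(2,2)
Op 3: place BQ@(3,3)
Op 4: place BN@(0,2)
Op 5: remove (0,2)
Op 6: place BQ@(3,1)
Per-piece attacks for W:
  WN@(3,4): attacks (4,2) (2,2) (1,3)
W attacks (4,1): no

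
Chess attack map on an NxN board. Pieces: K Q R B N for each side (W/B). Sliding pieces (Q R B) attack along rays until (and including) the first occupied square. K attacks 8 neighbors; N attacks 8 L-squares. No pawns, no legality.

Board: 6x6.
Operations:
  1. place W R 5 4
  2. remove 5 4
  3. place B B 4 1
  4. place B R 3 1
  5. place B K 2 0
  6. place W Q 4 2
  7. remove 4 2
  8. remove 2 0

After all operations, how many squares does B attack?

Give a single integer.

Op 1: place WR@(5,4)
Op 2: remove (5,4)
Op 3: place BB@(4,1)
Op 4: place BR@(3,1)
Op 5: place BK@(2,0)
Op 6: place WQ@(4,2)
Op 7: remove (4,2)
Op 8: remove (2,0)
Per-piece attacks for B:
  BR@(3,1): attacks (3,2) (3,3) (3,4) (3,5) (3,0) (4,1) (2,1) (1,1) (0,1) [ray(1,0) blocked at (4,1)]
  BB@(4,1): attacks (5,2) (5,0) (3,2) (2,3) (1,4) (0,5) (3,0)
Union (14 distinct): (0,1) (0,5) (1,1) (1,4) (2,1) (2,3) (3,0) (3,2) (3,3) (3,4) (3,5) (4,1) (5,0) (5,2)

Answer: 14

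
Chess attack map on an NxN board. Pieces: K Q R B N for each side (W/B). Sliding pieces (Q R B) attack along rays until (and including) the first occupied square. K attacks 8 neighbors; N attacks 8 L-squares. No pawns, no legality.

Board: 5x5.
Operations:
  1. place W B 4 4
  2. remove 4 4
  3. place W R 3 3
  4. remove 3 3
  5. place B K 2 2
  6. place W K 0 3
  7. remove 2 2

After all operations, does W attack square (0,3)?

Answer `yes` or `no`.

Op 1: place WB@(4,4)
Op 2: remove (4,4)
Op 3: place WR@(3,3)
Op 4: remove (3,3)
Op 5: place BK@(2,2)
Op 6: place WK@(0,3)
Op 7: remove (2,2)
Per-piece attacks for W:
  WK@(0,3): attacks (0,4) (0,2) (1,3) (1,4) (1,2)
W attacks (0,3): no

Answer: no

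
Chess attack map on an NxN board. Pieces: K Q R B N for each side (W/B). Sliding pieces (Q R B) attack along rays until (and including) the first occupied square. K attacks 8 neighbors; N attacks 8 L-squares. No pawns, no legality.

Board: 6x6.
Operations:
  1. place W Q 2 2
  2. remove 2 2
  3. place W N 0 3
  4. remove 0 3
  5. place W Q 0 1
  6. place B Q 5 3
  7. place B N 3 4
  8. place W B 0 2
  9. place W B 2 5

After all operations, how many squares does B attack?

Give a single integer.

Op 1: place WQ@(2,2)
Op 2: remove (2,2)
Op 3: place WN@(0,3)
Op 4: remove (0,3)
Op 5: place WQ@(0,1)
Op 6: place BQ@(5,3)
Op 7: place BN@(3,4)
Op 8: place WB@(0,2)
Op 9: place WB@(2,5)
Per-piece attacks for B:
  BN@(3,4): attacks (5,5) (1,5) (4,2) (5,3) (2,2) (1,3)
  BQ@(5,3): attacks (5,4) (5,5) (5,2) (5,1) (5,0) (4,3) (3,3) (2,3) (1,3) (0,3) (4,4) (3,5) (4,2) (3,1) (2,0)
Union (18 distinct): (0,3) (1,3) (1,5) (2,0) (2,2) (2,3) (3,1) (3,3) (3,5) (4,2) (4,3) (4,4) (5,0) (5,1) (5,2) (5,3) (5,4) (5,5)

Answer: 18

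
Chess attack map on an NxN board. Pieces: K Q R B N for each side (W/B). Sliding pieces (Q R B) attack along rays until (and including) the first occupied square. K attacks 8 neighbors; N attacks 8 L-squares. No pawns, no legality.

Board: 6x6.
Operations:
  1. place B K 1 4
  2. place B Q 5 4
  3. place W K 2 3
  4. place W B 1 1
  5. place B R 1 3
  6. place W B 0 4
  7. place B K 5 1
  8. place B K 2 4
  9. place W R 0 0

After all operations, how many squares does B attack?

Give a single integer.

Op 1: place BK@(1,4)
Op 2: place BQ@(5,4)
Op 3: place WK@(2,3)
Op 4: place WB@(1,1)
Op 5: place BR@(1,3)
Op 6: place WB@(0,4)
Op 7: place BK@(5,1)
Op 8: place BK@(2,4)
Op 9: place WR@(0,0)
Per-piece attacks for B:
  BR@(1,3): attacks (1,4) (1,2) (1,1) (2,3) (0,3) [ray(0,1) blocked at (1,4); ray(0,-1) blocked at (1,1); ray(1,0) blocked at (2,3)]
  BK@(1,4): attacks (1,5) (1,3) (2,4) (0,4) (2,5) (2,3) (0,5) (0,3)
  BK@(2,4): attacks (2,5) (2,3) (3,4) (1,4) (3,5) (3,3) (1,5) (1,3)
  BK@(5,1): attacks (5,2) (5,0) (4,1) (4,2) (4,0)
  BQ@(5,4): attacks (5,5) (5,3) (5,2) (5,1) (4,4) (3,4) (2,4) (4,5) (4,3) (3,2) (2,1) (1,0) [ray(0,-1) blocked at (5,1); ray(-1,0) blocked at (2,4)]
Union (28 distinct): (0,3) (0,4) (0,5) (1,0) (1,1) (1,2) (1,3) (1,4) (1,5) (2,1) (2,3) (2,4) (2,5) (3,2) (3,3) (3,4) (3,5) (4,0) (4,1) (4,2) (4,3) (4,4) (4,5) (5,0) (5,1) (5,2) (5,3) (5,5)

Answer: 28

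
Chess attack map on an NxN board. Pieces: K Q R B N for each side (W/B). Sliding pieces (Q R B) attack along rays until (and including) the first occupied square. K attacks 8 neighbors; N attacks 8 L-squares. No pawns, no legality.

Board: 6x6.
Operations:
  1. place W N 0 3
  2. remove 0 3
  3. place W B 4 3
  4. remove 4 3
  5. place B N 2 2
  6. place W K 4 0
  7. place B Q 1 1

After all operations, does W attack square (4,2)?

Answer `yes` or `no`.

Answer: no

Derivation:
Op 1: place WN@(0,3)
Op 2: remove (0,3)
Op 3: place WB@(4,3)
Op 4: remove (4,3)
Op 5: place BN@(2,2)
Op 6: place WK@(4,0)
Op 7: place BQ@(1,1)
Per-piece attacks for W:
  WK@(4,0): attacks (4,1) (5,0) (3,0) (5,1) (3,1)
W attacks (4,2): no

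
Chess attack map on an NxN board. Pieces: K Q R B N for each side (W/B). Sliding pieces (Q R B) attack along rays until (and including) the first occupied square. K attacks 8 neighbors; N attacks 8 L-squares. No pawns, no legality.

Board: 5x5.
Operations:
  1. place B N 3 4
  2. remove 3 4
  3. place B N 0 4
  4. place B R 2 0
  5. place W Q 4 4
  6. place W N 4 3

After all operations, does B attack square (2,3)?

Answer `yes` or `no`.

Op 1: place BN@(3,4)
Op 2: remove (3,4)
Op 3: place BN@(0,4)
Op 4: place BR@(2,0)
Op 5: place WQ@(4,4)
Op 6: place WN@(4,3)
Per-piece attacks for B:
  BN@(0,4): attacks (1,2) (2,3)
  BR@(2,0): attacks (2,1) (2,2) (2,3) (2,4) (3,0) (4,0) (1,0) (0,0)
B attacks (2,3): yes

Answer: yes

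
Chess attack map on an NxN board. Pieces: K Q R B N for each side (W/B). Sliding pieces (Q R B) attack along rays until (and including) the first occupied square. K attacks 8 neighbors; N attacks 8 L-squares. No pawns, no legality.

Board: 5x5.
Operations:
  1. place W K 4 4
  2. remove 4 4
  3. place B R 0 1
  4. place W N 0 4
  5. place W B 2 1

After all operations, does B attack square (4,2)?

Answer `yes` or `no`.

Answer: no

Derivation:
Op 1: place WK@(4,4)
Op 2: remove (4,4)
Op 3: place BR@(0,1)
Op 4: place WN@(0,4)
Op 5: place WB@(2,1)
Per-piece attacks for B:
  BR@(0,1): attacks (0,2) (0,3) (0,4) (0,0) (1,1) (2,1) [ray(0,1) blocked at (0,4); ray(1,0) blocked at (2,1)]
B attacks (4,2): no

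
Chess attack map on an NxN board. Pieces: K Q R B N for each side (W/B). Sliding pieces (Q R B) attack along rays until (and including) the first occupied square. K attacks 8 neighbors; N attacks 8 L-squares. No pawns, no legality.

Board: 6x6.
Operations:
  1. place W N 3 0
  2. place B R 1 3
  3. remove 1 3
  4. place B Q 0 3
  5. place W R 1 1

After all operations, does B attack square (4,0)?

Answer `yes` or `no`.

Op 1: place WN@(3,0)
Op 2: place BR@(1,3)
Op 3: remove (1,3)
Op 4: place BQ@(0,3)
Op 5: place WR@(1,1)
Per-piece attacks for B:
  BQ@(0,3): attacks (0,4) (0,5) (0,2) (0,1) (0,0) (1,3) (2,3) (3,3) (4,3) (5,3) (1,4) (2,5) (1,2) (2,1) (3,0) [ray(1,-1) blocked at (3,0)]
B attacks (4,0): no

Answer: no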